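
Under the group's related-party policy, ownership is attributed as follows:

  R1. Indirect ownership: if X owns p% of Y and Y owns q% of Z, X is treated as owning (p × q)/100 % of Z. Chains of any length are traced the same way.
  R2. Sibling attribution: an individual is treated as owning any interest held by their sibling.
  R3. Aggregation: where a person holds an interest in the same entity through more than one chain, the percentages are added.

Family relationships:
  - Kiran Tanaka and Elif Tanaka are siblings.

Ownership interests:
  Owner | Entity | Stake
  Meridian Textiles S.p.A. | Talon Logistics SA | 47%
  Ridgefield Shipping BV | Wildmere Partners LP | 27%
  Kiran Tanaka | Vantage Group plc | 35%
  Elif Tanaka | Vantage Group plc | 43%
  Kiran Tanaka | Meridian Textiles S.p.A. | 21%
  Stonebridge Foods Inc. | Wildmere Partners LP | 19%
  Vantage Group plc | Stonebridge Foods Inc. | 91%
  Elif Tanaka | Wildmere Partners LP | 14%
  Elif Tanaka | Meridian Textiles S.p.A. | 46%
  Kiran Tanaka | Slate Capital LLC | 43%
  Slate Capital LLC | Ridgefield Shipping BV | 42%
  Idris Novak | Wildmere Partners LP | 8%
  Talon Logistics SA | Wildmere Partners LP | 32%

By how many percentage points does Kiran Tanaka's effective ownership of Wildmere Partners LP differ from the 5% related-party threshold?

By sibling attribution (R2), Kiran Tanaka is treated as also owning Elif Tanaka's interest in Vantage Group plc, giving 35% + 43% = 78%.
By sibling attribution (R2), Kiran Tanaka is treated as also owning Elif Tanaka's interest in Meridian Textiles S.p.A, giving 21% + 46% = 67%.
By sibling attribution (R2), Kiran Tanaka is treated as owning Elif Tanaka's 14% interest in Wildmere Partners LP.
Chain via Vantage Group plc → Stonebridge Foods Inc. (R1): 78% × 91% × 19% = 13.4862% of Wildmere Partners LP.
Chain via Slate Capital LLC → Ridgefield Shipping BV (R1): 43% × 42% × 27% = 4.8762% of Wildmere Partners LP.
Chain via Meridian Textiles S.p.A. → Talon Logistics SA (R1): 67% × 47% × 32% = 10.0768% of Wildmere Partners LP.
Direct interest in Wildmere Partners LP: 14%.
Aggregating (R3): 13.4862% + 4.8762% + 10.0768% + 14% = 42.4392%.
42.4392% exceeds the 5% threshold by 37.4392 percentage points.

37.4392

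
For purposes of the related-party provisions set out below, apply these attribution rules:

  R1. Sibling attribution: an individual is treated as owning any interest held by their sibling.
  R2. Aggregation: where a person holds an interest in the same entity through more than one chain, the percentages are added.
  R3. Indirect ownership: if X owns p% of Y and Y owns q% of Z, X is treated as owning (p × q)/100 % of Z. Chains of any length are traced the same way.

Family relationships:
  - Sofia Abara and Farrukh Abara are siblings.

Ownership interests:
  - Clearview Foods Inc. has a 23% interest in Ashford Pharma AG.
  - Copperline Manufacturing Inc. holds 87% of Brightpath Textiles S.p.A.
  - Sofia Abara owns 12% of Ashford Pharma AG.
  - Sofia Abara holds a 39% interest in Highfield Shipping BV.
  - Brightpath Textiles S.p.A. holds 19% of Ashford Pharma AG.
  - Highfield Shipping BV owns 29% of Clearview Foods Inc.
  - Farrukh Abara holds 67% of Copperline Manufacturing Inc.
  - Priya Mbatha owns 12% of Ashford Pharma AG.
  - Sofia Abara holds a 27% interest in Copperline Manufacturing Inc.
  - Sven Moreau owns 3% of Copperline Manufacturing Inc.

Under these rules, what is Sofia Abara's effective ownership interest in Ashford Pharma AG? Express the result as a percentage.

30.1395%

By sibling attribution (R1), Sofia Abara is treated as also owning Farrukh Abara's interest in Copperline Manufacturing Inc, giving 27% + 67% = 94%.
Chain via Highfield Shipping BV → Clearview Foods Inc. (R3): 39% × 29% × 23% = 2.6013% of Ashford Pharma AG.
Chain via Copperline Manufacturing Inc. → Brightpath Textiles S.p.A. (R3): 94% × 87% × 19% = 15.5382% of Ashford Pharma AG.
Direct interest in Ashford Pharma AG: 12%.
Aggregating (R2): 2.6013% + 15.5382% + 12% = 30.1395%.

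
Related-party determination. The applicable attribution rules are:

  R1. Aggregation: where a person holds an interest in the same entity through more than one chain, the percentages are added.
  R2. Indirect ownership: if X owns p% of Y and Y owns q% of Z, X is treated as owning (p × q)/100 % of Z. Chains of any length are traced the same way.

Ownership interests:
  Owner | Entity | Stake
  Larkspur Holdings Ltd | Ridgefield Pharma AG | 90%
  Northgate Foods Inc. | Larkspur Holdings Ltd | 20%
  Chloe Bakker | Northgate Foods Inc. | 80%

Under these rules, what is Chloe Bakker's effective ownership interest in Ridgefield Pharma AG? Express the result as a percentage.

14.4%

Chain via Northgate Foods Inc. → Larkspur Holdings Ltd (R2): 80% × 20% × 90% = 14.4% of Ridgefield Pharma AG.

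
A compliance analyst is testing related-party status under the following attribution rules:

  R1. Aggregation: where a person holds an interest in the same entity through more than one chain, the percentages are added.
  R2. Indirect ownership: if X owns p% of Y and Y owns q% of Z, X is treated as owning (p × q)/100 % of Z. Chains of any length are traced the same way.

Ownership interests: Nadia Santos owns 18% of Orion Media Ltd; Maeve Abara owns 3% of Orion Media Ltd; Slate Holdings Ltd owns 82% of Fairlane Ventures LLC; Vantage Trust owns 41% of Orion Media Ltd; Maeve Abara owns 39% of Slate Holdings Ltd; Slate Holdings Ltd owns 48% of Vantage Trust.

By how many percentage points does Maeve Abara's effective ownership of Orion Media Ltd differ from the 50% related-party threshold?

Chain via Slate Holdings Ltd → Vantage Trust (R2): 39% × 48% × 41% = 7.6752% of Orion Media Ltd.
Direct interest in Orion Media Ltd: 3%.
Aggregating (R1): 7.6752% + 3% = 10.6752%.
10.6752% falls short of the 50% threshold by 39.3248 percentage points.

39.3248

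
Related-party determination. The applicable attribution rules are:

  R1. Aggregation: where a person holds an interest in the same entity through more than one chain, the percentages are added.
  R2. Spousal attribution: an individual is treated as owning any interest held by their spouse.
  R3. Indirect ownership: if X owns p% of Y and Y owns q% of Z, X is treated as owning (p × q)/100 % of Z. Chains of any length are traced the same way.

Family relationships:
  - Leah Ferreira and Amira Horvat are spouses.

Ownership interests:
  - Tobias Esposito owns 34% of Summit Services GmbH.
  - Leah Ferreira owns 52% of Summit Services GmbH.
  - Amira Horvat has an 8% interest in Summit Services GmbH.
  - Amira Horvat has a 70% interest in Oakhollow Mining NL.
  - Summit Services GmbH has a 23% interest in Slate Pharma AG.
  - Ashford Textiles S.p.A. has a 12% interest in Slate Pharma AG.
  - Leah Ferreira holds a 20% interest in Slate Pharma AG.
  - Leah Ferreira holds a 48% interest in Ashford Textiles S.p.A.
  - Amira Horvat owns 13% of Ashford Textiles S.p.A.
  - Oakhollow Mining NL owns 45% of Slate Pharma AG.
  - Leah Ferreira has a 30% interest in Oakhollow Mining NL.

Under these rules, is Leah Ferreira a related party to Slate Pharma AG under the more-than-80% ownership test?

Yes

By spousal attribution (R2), Leah Ferreira is treated as also owning Amira Horvat's interest in Oakhollow Mining NL, giving 30% + 70% = 100%.
By spousal attribution (R2), Leah Ferreira is treated as also owning Amira Horvat's interest in Summit Services GmbH, giving 52% + 8% = 60%.
By spousal attribution (R2), Leah Ferreira is treated as also owning Amira Horvat's interest in Ashford Textiles S.p.A, giving 48% + 13% = 61%.
Chain via Oakhollow Mining NL (R3): 100% × 45% = 45% of Slate Pharma AG.
Chain via Summit Services GmbH (R3): 60% × 23% = 13.8% of Slate Pharma AG.
Chain via Ashford Textiles S.p.A. (R3): 61% × 12% = 7.32% of Slate Pharma AG.
Direct interest in Slate Pharma AG: 20%.
Aggregating (R1): 45% + 13.8% + 7.32% + 20% = 86.12%.
86.12% exceeds the 80% threshold, so Leah is a related party to Slate Pharma AG.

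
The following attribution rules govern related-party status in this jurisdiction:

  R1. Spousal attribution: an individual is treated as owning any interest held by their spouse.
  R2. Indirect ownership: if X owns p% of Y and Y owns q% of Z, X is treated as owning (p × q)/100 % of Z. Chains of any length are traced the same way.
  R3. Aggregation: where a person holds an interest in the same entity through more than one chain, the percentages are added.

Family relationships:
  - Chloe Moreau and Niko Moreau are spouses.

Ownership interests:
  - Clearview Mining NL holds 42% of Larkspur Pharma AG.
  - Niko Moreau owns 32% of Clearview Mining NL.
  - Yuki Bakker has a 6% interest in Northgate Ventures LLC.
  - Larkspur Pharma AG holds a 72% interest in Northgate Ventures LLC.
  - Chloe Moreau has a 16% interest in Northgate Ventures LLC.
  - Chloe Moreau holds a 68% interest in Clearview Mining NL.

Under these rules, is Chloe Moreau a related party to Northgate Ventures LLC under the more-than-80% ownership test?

No

By spousal attribution (R1), Chloe Moreau is treated as also owning Niko Moreau's interest in Clearview Mining NL, giving 68% + 32% = 100%.
Chain via Clearview Mining NL → Larkspur Pharma AG (R2): 100% × 42% × 72% = 30.24% of Northgate Ventures LLC.
Direct interest in Northgate Ventures LLC: 16%.
Aggregating (R3): 30.24% + 16% = 46.24%.
46.24% does not exceed the 80% threshold, so Chloe is not a related party to Northgate Ventures LLC.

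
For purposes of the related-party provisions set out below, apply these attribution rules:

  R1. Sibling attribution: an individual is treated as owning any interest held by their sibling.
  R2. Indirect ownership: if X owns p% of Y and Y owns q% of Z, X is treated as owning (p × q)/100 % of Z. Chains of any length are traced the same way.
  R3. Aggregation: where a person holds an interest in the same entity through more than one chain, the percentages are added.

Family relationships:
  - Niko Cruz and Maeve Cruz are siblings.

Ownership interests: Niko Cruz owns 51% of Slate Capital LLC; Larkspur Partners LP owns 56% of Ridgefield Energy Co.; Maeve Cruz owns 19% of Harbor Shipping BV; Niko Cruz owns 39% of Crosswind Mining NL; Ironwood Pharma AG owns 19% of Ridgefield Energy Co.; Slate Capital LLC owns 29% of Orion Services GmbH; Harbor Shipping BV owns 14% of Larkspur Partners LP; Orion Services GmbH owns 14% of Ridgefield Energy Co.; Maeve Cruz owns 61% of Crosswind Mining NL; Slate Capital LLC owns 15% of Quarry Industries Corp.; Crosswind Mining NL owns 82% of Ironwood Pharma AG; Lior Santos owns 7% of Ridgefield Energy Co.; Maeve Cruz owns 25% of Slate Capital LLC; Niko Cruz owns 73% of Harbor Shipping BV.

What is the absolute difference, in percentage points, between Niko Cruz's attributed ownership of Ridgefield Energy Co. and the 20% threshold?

5.8784

By sibling attribution (R1), Niko Cruz is treated as also owning Maeve Cruz's interest in Slate Capital LLC, giving 51% + 25% = 76%.
By sibling attribution (R1), Niko Cruz is treated as also owning Maeve Cruz's interest in Crosswind Mining NL, giving 39% + 61% = 100%.
By sibling attribution (R1), Niko Cruz is treated as also owning Maeve Cruz's interest in Harbor Shipping BV, giving 73% + 19% = 92%.
Chain via Slate Capital LLC → Orion Services GmbH (R2): 76% × 29% × 14% = 3.0856% of Ridgefield Energy Co.
Chain via Crosswind Mining NL → Ironwood Pharma AG (R2): 100% × 82% × 19% = 15.58% of Ridgefield Energy Co.
Chain via Harbor Shipping BV → Larkspur Partners LP (R2): 92% × 14% × 56% = 7.2128% of Ridgefield Energy Co.
Aggregating (R3): 3.0856% + 15.58% + 7.2128% = 25.8784%.
25.8784% exceeds the 20% threshold by 5.8784 percentage points.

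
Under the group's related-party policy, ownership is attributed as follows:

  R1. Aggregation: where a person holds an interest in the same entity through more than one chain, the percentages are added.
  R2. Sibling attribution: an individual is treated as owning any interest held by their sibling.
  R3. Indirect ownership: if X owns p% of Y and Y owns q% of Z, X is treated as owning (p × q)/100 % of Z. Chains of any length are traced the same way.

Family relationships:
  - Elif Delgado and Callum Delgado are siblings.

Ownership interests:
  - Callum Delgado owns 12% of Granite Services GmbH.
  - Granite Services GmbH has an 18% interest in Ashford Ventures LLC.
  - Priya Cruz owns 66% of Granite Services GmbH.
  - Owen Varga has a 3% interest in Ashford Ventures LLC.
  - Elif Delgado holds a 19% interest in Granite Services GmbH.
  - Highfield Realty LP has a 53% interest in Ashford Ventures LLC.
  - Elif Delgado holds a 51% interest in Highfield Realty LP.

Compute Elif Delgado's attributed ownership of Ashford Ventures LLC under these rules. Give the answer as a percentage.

32.61%

By sibling attribution (R2), Elif Delgado is treated as also owning Callum Delgado's interest in Granite Services GmbH, giving 19% + 12% = 31%.
Chain via Granite Services GmbH (R3): 31% × 18% = 5.58% of Ashford Ventures LLC.
Chain via Highfield Realty LP (R3): 51% × 53% = 27.03% of Ashford Ventures LLC.
Aggregating (R1): 5.58% + 27.03% = 32.61%.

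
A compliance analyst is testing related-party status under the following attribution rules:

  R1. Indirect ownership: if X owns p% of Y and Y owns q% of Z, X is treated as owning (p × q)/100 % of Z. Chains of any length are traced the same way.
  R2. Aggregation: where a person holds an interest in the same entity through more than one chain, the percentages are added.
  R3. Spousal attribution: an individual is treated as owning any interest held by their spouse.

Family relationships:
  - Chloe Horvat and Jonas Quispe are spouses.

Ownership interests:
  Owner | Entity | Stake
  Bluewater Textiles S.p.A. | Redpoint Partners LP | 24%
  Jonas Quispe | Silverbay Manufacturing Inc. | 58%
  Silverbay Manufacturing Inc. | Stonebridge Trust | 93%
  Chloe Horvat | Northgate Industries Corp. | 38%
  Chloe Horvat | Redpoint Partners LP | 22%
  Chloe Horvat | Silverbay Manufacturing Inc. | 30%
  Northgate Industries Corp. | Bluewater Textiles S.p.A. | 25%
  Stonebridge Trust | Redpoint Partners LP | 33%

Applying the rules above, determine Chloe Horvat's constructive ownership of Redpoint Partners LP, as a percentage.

By spousal attribution (R3), Chloe Horvat is treated as also owning Jonas Quispe's interest in Silverbay Manufacturing Inc, giving 30% + 58% = 88%.
Chain via Northgate Industries Corp. → Bluewater Textiles S.p.A. (R1): 38% × 25% × 24% = 2.28% of Redpoint Partners LP.
Chain via Silverbay Manufacturing Inc. → Stonebridge Trust (R1): 88% × 93% × 33% = 27.0072% of Redpoint Partners LP.
Direct interest in Redpoint Partners LP: 22%.
Aggregating (R2): 2.28% + 27.0072% + 22% = 51.2872%.

51.2872%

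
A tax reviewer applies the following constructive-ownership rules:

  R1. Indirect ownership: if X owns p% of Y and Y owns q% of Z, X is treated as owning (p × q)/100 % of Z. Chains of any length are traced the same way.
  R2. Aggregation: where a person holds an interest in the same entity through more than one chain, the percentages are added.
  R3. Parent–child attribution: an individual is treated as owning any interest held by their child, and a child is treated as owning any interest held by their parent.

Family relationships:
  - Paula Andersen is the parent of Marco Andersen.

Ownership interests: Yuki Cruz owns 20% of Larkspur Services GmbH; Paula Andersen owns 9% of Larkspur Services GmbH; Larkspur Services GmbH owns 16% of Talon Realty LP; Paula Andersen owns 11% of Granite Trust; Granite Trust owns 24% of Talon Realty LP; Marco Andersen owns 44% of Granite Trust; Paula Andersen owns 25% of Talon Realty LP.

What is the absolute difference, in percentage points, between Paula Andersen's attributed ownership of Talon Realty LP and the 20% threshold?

By parent–child attribution (R3), Paula Andersen is treated as also owning Marco Andersen's interest in Granite Trust, giving 11% + 44% = 55%.
Chain via Granite Trust (R1): 55% × 24% = 13.2% of Talon Realty LP.
Chain via Larkspur Services GmbH (R1): 9% × 16% = 1.44% of Talon Realty LP.
Direct interest in Talon Realty LP: 25%.
Aggregating (R2): 13.2% + 1.44% + 25% = 39.64%.
39.64% exceeds the 20% threshold by 19.64 percentage points.

19.64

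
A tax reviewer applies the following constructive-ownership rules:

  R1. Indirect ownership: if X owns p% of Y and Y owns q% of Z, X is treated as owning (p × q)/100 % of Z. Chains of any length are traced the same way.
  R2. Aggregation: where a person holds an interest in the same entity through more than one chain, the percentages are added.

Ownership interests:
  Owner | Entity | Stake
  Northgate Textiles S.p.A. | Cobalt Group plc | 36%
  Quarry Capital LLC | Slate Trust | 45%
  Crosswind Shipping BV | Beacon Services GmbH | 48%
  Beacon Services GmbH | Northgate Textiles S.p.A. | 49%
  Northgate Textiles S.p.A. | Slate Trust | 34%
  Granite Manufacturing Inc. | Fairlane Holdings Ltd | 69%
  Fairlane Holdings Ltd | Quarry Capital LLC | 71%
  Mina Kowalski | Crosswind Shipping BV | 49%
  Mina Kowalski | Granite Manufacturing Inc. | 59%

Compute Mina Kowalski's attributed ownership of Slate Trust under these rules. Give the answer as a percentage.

16.925277%

Chain via Crosswind Shipping BV → Beacon Services GmbH → Northgate Textiles S.p.A. (R1): 49% × 48% × 49% × 34% = 3.918432% of Slate Trust.
Chain via Granite Manufacturing Inc. → Fairlane Holdings Ltd → Quarry Capital LLC (R1): 59% × 69% × 71% × 45% = 13.006845% of Slate Trust.
Aggregating (R2): 3.918432% + 13.006845% = 16.925277%.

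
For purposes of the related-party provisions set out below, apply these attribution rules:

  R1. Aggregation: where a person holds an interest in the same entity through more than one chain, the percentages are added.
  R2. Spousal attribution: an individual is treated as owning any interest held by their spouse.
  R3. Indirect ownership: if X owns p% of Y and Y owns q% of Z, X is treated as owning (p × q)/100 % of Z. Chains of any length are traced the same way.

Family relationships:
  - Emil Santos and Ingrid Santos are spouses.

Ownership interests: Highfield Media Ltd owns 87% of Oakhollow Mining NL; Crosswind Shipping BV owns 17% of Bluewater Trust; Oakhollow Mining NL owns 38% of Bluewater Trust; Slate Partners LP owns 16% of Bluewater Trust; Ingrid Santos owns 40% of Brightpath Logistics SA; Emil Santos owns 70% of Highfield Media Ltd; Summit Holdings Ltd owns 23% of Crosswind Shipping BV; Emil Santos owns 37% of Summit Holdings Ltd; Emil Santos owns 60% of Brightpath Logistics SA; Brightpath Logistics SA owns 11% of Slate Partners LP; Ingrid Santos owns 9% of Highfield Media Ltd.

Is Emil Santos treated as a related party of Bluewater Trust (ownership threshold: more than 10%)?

By spousal attribution (R2), Emil Santos is treated as also owning Ingrid Santos's interest in Brightpath Logistics SA, giving 60% + 40% = 100%.
By spousal attribution (R2), Emil Santos is treated as also owning Ingrid Santos's interest in Highfield Media Ltd, giving 70% + 9% = 79%.
Chain via Summit Holdings Ltd → Crosswind Shipping BV (R3): 37% × 23% × 17% = 1.4467% of Bluewater Trust.
Chain via Brightpath Logistics SA → Slate Partners LP (R3): 100% × 11% × 16% = 1.76% of Bluewater Trust.
Chain via Highfield Media Ltd → Oakhollow Mining NL (R3): 79% × 87% × 38% = 26.1174% of Bluewater Trust.
Aggregating (R1): 1.4467% + 1.76% + 26.1174% = 29.3241%.
29.3241% exceeds the 10% threshold, so Emil is a related party to Bluewater Trust.

Yes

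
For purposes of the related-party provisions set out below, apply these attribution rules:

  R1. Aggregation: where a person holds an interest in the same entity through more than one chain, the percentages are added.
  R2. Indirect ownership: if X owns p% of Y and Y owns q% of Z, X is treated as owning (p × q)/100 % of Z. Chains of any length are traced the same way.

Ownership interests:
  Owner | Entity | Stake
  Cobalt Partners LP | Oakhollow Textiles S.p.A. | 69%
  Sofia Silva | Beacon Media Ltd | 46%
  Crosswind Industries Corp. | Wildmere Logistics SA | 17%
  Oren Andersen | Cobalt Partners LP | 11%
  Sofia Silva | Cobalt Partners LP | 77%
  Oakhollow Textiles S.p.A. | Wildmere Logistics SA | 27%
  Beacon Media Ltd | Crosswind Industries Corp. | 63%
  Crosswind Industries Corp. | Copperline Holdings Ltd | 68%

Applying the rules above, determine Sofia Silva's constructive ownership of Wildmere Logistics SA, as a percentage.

19.2717%

Chain via Beacon Media Ltd → Crosswind Industries Corp. (R2): 46% × 63% × 17% = 4.9266% of Wildmere Logistics SA.
Chain via Cobalt Partners LP → Oakhollow Textiles S.p.A. (R2): 77% × 69% × 27% = 14.3451% of Wildmere Logistics SA.
Aggregating (R1): 4.9266% + 14.3451% = 19.2717%.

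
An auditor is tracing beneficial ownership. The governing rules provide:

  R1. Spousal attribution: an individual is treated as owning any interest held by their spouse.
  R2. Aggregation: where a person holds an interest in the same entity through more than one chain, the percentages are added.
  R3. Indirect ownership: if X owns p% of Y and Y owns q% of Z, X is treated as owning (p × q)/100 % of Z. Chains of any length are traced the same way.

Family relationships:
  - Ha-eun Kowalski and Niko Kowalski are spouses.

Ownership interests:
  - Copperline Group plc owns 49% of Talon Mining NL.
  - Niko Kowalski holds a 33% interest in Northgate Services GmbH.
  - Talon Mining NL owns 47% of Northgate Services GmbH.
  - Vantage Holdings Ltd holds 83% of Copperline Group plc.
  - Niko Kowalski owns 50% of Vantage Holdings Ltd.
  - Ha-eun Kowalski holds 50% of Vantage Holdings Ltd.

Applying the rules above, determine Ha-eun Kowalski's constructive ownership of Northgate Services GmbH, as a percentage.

52.1149%

By spousal attribution (R1), Ha-eun Kowalski is treated as also owning Niko Kowalski's interest in Vantage Holdings Ltd, giving 50% + 50% = 100%.
By spousal attribution (R1), Ha-eun Kowalski is treated as owning Niko Kowalski's 33% interest in Northgate Services GmbH.
Chain via Vantage Holdings Ltd → Copperline Group plc → Talon Mining NL (R3): 100% × 83% × 49% × 47% = 19.1149% of Northgate Services GmbH.
Direct interest in Northgate Services GmbH: 33%.
Aggregating (R2): 19.1149% + 33% = 52.1149%.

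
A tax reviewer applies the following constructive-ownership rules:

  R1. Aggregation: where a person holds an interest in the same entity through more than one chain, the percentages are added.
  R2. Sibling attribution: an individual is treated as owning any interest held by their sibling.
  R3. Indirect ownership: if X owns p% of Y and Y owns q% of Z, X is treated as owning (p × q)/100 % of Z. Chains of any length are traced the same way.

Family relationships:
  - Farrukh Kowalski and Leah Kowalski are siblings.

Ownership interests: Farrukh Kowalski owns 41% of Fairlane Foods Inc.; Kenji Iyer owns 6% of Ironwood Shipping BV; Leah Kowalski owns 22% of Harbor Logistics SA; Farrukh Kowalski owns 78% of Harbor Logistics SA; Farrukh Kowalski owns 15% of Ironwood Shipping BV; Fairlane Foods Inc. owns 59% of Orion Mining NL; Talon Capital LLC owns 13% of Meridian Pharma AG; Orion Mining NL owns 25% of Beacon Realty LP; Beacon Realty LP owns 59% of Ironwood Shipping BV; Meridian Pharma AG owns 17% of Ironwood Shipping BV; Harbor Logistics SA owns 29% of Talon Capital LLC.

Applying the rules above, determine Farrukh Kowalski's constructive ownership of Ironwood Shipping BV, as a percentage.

By sibling attribution (R2), Farrukh Kowalski is treated as also owning Leah Kowalski's interest in Harbor Logistics SA, giving 78% + 22% = 100%.
Chain via Harbor Logistics SA → Talon Capital LLC → Meridian Pharma AG (R3): 100% × 29% × 13% × 17% = 0.6409% of Ironwood Shipping BV.
Chain via Fairlane Foods Inc. → Orion Mining NL → Beacon Realty LP (R3): 41% × 59% × 25% × 59% = 3.568025% of Ironwood Shipping BV.
Direct interest in Ironwood Shipping BV: 15%.
Aggregating (R1): 0.6409% + 3.568025% + 15% = 19.208925%.

19.208925%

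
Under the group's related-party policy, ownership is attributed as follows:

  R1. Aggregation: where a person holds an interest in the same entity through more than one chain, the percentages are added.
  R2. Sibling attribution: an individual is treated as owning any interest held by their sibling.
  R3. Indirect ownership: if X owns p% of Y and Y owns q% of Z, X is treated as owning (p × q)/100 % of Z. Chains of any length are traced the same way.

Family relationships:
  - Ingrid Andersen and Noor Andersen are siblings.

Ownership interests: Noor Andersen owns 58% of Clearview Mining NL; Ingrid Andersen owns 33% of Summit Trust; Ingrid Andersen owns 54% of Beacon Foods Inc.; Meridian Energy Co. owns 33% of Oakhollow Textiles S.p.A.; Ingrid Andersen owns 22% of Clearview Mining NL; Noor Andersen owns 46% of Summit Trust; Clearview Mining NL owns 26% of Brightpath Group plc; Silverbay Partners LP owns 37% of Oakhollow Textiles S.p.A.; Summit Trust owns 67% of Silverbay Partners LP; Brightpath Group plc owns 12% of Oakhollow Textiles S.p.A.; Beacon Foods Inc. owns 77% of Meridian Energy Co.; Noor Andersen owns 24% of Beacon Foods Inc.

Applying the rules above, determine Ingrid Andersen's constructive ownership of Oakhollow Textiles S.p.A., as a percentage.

41.8999%

By sibling attribution (R2), Ingrid Andersen is treated as also owning Noor Andersen's interest in Summit Trust, giving 33% + 46% = 79%.
By sibling attribution (R2), Ingrid Andersen is treated as also owning Noor Andersen's interest in Beacon Foods Inc, giving 54% + 24% = 78%.
By sibling attribution (R2), Ingrid Andersen is treated as also owning Noor Andersen's interest in Clearview Mining NL, giving 22% + 58% = 80%.
Chain via Summit Trust → Silverbay Partners LP (R3): 79% × 67% × 37% = 19.5841% of Oakhollow Textiles S.p.A.
Chain via Beacon Foods Inc. → Meridian Energy Co. (R3): 78% × 77% × 33% = 19.8198% of Oakhollow Textiles S.p.A.
Chain via Clearview Mining NL → Brightpath Group plc (R3): 80% × 26% × 12% = 2.496% of Oakhollow Textiles S.p.A.
Aggregating (R1): 19.5841% + 19.8198% + 2.496% = 41.8999%.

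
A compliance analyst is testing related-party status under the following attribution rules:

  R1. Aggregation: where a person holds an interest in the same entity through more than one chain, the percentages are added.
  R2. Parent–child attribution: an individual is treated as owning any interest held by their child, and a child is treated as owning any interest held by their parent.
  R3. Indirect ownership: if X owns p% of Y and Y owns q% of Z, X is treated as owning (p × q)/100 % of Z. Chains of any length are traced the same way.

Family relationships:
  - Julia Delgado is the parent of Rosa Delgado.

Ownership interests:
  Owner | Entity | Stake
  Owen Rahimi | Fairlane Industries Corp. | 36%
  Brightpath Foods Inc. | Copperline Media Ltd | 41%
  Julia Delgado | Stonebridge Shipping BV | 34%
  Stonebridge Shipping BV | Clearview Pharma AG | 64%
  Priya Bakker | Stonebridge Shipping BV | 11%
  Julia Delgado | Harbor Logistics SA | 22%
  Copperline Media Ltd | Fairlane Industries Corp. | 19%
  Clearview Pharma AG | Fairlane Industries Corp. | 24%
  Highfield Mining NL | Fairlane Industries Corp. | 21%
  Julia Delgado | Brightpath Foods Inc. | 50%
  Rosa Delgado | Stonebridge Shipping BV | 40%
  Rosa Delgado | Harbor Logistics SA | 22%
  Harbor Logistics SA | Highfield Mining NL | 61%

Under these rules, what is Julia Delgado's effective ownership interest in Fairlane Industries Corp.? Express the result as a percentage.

20.8978%

By parent–child attribution (R2), Julia Delgado is treated as also owning Rosa Delgado's interest in Harbor Logistics SA, giving 22% + 22% = 44%.
By parent–child attribution (R2), Julia Delgado is treated as also owning Rosa Delgado's interest in Stonebridge Shipping BV, giving 34% + 40% = 74%.
Chain via Harbor Logistics SA → Highfield Mining NL (R3): 44% × 61% × 21% = 5.6364% of Fairlane Industries Corp.
Chain via Brightpath Foods Inc. → Copperline Media Ltd (R3): 50% × 41% × 19% = 3.895% of Fairlane Industries Corp.
Chain via Stonebridge Shipping BV → Clearview Pharma AG (R3): 74% × 64% × 24% = 11.3664% of Fairlane Industries Corp.
Aggregating (R1): 5.6364% + 3.895% + 11.3664% = 20.8978%.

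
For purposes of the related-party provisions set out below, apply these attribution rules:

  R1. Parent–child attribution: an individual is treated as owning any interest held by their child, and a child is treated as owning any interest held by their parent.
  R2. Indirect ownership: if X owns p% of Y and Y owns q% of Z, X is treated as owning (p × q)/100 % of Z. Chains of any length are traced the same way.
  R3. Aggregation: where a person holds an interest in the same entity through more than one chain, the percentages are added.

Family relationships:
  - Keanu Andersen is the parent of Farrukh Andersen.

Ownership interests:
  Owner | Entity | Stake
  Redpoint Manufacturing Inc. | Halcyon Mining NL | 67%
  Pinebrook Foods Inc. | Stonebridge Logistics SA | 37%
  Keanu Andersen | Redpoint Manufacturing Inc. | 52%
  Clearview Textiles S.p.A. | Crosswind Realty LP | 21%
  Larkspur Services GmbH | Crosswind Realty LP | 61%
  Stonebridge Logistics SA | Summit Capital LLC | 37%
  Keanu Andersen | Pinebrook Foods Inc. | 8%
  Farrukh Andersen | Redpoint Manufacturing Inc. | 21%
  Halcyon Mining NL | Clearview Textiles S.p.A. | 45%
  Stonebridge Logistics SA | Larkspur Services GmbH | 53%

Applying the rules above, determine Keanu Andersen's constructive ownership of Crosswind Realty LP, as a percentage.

By parent–child attribution (R1), Keanu Andersen is treated as also owning Farrukh Andersen's interest in Redpoint Manufacturing Inc, giving 52% + 21% = 73%.
Chain via Redpoint Manufacturing Inc. → Halcyon Mining NL → Clearview Textiles S.p.A. (R2): 73% × 67% × 45% × 21% = 4.621995% of Crosswind Realty LP.
Chain via Pinebrook Foods Inc. → Stonebridge Logistics SA → Larkspur Services GmbH (R2): 8% × 37% × 53% × 61% = 0.956968% of Crosswind Realty LP.
Aggregating (R3): 4.621995% + 0.956968% = 5.578963%.

5.578963%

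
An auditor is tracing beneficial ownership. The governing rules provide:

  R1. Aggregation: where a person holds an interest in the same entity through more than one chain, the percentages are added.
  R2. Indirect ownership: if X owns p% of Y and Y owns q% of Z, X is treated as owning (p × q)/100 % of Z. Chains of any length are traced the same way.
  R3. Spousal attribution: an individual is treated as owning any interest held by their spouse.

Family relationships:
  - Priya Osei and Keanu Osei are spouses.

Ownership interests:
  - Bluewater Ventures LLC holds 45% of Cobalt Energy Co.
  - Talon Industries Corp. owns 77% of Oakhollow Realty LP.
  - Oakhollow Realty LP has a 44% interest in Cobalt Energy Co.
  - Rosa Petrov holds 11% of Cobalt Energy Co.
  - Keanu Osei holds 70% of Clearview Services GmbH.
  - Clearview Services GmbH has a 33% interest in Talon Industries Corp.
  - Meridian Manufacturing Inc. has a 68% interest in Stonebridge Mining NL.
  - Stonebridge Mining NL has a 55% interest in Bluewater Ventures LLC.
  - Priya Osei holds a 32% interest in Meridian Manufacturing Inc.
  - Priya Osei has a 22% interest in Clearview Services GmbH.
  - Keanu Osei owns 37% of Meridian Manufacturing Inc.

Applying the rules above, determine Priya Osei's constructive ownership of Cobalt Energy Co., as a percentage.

21.898668%

By spousal attribution (R3), Priya Osei is treated as also owning Keanu Osei's interest in Clearview Services GmbH, giving 22% + 70% = 92%.
By spousal attribution (R3), Priya Osei is treated as also owning Keanu Osei's interest in Meridian Manufacturing Inc, giving 32% + 37% = 69%.
Chain via Clearview Services GmbH → Talon Industries Corp. → Oakhollow Realty LP (R2): 92% × 33% × 77% × 44% = 10.285968% of Cobalt Energy Co.
Chain via Meridian Manufacturing Inc. → Stonebridge Mining NL → Bluewater Ventures LLC (R2): 69% × 68% × 55% × 45% = 11.6127% of Cobalt Energy Co.
Aggregating (R1): 10.285968% + 11.6127% = 21.898668%.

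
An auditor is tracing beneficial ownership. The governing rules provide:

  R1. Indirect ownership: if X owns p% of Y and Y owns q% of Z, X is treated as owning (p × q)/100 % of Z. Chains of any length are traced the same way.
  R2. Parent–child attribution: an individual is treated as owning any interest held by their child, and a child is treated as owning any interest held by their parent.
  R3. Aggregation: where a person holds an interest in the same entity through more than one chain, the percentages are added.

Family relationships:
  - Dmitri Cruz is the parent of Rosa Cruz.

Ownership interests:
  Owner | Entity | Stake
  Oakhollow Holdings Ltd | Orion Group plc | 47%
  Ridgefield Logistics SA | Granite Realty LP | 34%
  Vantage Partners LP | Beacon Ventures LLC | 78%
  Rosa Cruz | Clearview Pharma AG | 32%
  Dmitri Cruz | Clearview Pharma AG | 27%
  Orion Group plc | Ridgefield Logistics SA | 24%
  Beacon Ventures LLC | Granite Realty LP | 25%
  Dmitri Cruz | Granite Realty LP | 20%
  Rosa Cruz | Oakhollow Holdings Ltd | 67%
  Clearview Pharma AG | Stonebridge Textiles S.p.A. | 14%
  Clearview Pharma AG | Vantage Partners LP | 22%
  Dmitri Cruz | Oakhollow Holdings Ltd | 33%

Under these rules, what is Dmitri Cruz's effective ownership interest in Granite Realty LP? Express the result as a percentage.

26.3663%

By parent–child attribution (R2), Dmitri Cruz is treated as also owning Rosa Cruz's interest in Oakhollow Holdings Ltd, giving 33% + 67% = 100%.
By parent–child attribution (R2), Dmitri Cruz is treated as also owning Rosa Cruz's interest in Clearview Pharma AG, giving 27% + 32% = 59%.
Chain via Oakhollow Holdings Ltd → Orion Group plc → Ridgefield Logistics SA (R1): 100% × 47% × 24% × 34% = 3.8352% of Granite Realty LP.
Chain via Clearview Pharma AG → Vantage Partners LP → Beacon Ventures LLC (R1): 59% × 22% × 78% × 25% = 2.5311% of Granite Realty LP.
Direct interest in Granite Realty LP: 20%.
Aggregating (R3): 3.8352% + 2.5311% + 20% = 26.3663%.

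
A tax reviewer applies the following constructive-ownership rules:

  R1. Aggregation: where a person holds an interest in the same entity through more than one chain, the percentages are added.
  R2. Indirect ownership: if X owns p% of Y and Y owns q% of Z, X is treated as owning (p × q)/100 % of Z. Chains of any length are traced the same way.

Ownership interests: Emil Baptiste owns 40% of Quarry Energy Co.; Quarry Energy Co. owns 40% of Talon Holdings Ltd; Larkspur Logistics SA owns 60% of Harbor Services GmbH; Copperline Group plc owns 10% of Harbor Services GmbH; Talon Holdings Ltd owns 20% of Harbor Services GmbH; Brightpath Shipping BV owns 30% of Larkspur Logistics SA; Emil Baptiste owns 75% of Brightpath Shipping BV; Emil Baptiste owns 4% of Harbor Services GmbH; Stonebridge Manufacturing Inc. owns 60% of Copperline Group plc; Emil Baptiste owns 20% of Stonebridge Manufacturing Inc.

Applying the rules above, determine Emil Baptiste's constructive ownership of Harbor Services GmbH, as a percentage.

Chain via Quarry Energy Co. → Talon Holdings Ltd (R2): 40% × 40% × 20% = 3.2% of Harbor Services GmbH.
Chain via Stonebridge Manufacturing Inc. → Copperline Group plc (R2): 20% × 60% × 10% = 1.2% of Harbor Services GmbH.
Chain via Brightpath Shipping BV → Larkspur Logistics SA (R2): 75% × 30% × 60% = 13.5% of Harbor Services GmbH.
Direct interest in Harbor Services GmbH: 4%.
Aggregating (R1): 3.2% + 1.2% + 13.5% + 4% = 21.9%.

21.9%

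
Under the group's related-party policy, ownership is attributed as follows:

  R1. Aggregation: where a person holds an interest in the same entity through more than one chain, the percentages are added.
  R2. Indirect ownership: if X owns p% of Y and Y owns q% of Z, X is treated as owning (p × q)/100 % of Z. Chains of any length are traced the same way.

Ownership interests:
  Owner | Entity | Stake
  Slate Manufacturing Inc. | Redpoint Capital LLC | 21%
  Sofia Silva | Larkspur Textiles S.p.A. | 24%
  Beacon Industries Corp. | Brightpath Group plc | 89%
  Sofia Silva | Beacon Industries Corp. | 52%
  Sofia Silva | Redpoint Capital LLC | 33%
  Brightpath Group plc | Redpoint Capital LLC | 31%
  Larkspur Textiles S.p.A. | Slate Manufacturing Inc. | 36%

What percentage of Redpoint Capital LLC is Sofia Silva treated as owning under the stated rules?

49.1612%

Chain via Beacon Industries Corp. → Brightpath Group plc (R2): 52% × 89% × 31% = 14.3468% of Redpoint Capital LLC.
Chain via Larkspur Textiles S.p.A. → Slate Manufacturing Inc. (R2): 24% × 36% × 21% = 1.8144% of Redpoint Capital LLC.
Direct interest in Redpoint Capital LLC: 33%.
Aggregating (R1): 14.3468% + 1.8144% + 33% = 49.1612%.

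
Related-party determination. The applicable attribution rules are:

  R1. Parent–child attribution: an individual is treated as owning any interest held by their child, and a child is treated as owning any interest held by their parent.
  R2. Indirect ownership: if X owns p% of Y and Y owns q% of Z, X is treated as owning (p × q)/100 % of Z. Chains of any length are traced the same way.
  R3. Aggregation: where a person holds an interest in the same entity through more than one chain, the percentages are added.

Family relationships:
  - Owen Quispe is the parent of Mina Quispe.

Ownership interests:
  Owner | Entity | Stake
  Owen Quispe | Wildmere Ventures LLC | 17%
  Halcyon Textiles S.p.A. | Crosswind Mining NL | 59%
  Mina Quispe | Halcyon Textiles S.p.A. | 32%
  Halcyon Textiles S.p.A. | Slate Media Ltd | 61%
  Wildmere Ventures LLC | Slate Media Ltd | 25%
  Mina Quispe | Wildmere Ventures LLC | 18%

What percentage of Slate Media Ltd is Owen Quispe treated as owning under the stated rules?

28.27%

By parent–child attribution (R1), Owen Quispe is treated as also owning Mina Quispe's interest in Wildmere Ventures LLC, giving 17% + 18% = 35%.
By parent–child attribution (R1), Owen Quispe is treated as owning Mina Quispe's 32% interest in Halcyon Textiles S.p.A.
Chain via Wildmere Ventures LLC (R2): 35% × 25% = 8.75% of Slate Media Ltd.
Chain via Halcyon Textiles S.p.A. (R2): 32% × 61% = 19.52% of Slate Media Ltd.
Aggregating (R3): 8.75% + 19.52% = 28.27%.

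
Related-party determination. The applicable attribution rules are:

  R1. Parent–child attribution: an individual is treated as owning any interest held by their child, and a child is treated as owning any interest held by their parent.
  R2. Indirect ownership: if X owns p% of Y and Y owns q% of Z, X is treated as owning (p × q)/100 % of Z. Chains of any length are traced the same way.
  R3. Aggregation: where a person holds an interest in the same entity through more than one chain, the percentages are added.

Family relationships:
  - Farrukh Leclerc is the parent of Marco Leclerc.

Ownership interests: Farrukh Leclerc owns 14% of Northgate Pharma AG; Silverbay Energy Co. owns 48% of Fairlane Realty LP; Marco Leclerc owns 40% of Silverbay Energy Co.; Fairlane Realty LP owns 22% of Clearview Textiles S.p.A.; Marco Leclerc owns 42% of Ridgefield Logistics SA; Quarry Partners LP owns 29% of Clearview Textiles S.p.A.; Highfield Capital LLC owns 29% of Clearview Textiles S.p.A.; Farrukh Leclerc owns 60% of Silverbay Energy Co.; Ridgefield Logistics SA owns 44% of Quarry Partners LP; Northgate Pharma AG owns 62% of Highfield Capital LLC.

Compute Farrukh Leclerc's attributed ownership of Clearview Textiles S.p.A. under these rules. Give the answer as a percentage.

18.4364%

By parent–child attribution (R1), Farrukh Leclerc is treated as also owning Marco Leclerc's interest in Silverbay Energy Co, giving 60% + 40% = 100%.
By parent–child attribution (R1), Farrukh Leclerc is treated as owning Marco Leclerc's 42% interest in Ridgefield Logistics SA.
Chain via Northgate Pharma AG → Highfield Capital LLC (R2): 14% × 62% × 29% = 2.5172% of Clearview Textiles S.p.A.
Chain via Silverbay Energy Co. → Fairlane Realty LP (R2): 100% × 48% × 22% = 10.56% of Clearview Textiles S.p.A.
Chain via Ridgefield Logistics SA → Quarry Partners LP (R2): 42% × 44% × 29% = 5.3592% of Clearview Textiles S.p.A.
Aggregating (R3): 2.5172% + 10.56% + 5.3592% = 18.4364%.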